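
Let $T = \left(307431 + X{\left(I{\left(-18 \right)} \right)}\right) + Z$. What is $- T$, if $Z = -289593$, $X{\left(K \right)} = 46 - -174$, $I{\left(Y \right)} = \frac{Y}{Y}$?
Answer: $-18058$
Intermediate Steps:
$I{\left(Y \right)} = 1$
$X{\left(K \right)} = 220$ ($X{\left(K \right)} = 46 + 174 = 220$)
$T = 18058$ ($T = \left(307431 + 220\right) - 289593 = 307651 - 289593 = 18058$)
$- T = \left(-1\right) 18058 = -18058$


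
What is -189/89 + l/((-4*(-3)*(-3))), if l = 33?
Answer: -3247/1068 ≈ -3.0403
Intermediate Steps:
-189/89 + l/((-4*(-3)*(-3))) = -189/89 + 33/((-4*(-3)*(-3))) = -189*1/89 + 33/((12*(-3))) = -189/89 + 33/(-36) = -189/89 + 33*(-1/36) = -189/89 - 11/12 = -3247/1068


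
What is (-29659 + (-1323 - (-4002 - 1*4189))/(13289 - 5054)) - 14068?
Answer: -360084977/8235 ≈ -43726.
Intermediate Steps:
(-29659 + (-1323 - (-4002 - 1*4189))/(13289 - 5054)) - 14068 = (-29659 + (-1323 - (-4002 - 4189))/8235) - 14068 = (-29659 + (-1323 - 1*(-8191))*(1/8235)) - 14068 = (-29659 + (-1323 + 8191)*(1/8235)) - 14068 = (-29659 + 6868*(1/8235)) - 14068 = (-29659 + 6868/8235) - 14068 = -244234997/8235 - 14068 = -360084977/8235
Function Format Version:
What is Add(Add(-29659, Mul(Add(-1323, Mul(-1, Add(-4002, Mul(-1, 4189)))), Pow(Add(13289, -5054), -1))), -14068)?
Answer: Rational(-360084977, 8235) ≈ -43726.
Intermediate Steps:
Add(Add(-29659, Mul(Add(-1323, Mul(-1, Add(-4002, Mul(-1, 4189)))), Pow(Add(13289, -5054), -1))), -14068) = Add(Add(-29659, Mul(Add(-1323, Mul(-1, Add(-4002, -4189))), Pow(8235, -1))), -14068) = Add(Add(-29659, Mul(Add(-1323, Mul(-1, -8191)), Rational(1, 8235))), -14068) = Add(Add(-29659, Mul(Add(-1323, 8191), Rational(1, 8235))), -14068) = Add(Add(-29659, Mul(6868, Rational(1, 8235))), -14068) = Add(Add(-29659, Rational(6868, 8235)), -14068) = Add(Rational(-244234997, 8235), -14068) = Rational(-360084977, 8235)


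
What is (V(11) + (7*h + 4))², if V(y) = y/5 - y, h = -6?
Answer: 54756/25 ≈ 2190.2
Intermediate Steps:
V(y) = -4*y/5 (V(y) = y*(⅕) - y = y/5 - y = -4*y/5)
(V(11) + (7*h + 4))² = (-⅘*11 + (7*(-6) + 4))² = (-44/5 + (-42 + 4))² = (-44/5 - 38)² = (-234/5)² = 54756/25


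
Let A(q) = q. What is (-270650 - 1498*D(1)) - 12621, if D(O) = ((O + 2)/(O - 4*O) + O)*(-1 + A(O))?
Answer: -283271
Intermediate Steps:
D(O) = (-1 + O)*(O - (2 + O)/(3*O)) (D(O) = ((O + 2)/(O - 4*O) + O)*(-1 + O) = ((2 + O)/((-3*O)) + O)*(-1 + O) = ((2 + O)*(-1/(3*O)) + O)*(-1 + O) = (-(2 + O)/(3*O) + O)*(-1 + O) = (O - (2 + O)/(3*O))*(-1 + O) = (-1 + O)*(O - (2 + O)/(3*O)))
(-270650 - 1498*D(1)) - 12621 = (-270650 - 1498*(2 - 1*1 - 4*1² + 3*1³)/(3*1)) - 12621 = (-270650 - 1498*(2 - 1 - 4*1 + 3*1)/3) - 12621 = (-270650 - 1498*(2 - 1 - 4 + 3)/3) - 12621 = (-270650 - 1498*0/3) - 12621 = (-270650 - 1498*0) - 12621 = (-270650 + 0) - 12621 = -270650 - 12621 = -283271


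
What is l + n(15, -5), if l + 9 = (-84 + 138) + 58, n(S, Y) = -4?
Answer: 99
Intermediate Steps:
l = 103 (l = -9 + ((-84 + 138) + 58) = -9 + (54 + 58) = -9 + 112 = 103)
l + n(15, -5) = 103 - 4 = 99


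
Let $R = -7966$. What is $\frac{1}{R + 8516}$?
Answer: $\frac{1}{550} \approx 0.0018182$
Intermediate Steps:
$\frac{1}{R + 8516} = \frac{1}{-7966 + 8516} = \frac{1}{550}$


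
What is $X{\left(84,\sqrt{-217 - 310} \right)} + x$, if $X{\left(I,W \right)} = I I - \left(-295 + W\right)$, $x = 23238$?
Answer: $30589 - i \sqrt{527} \approx 30589.0 - 22.956 i$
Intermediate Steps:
$X{\left(I,W \right)} = 295 + I^{2} - W$ ($X{\left(I,W \right)} = I^{2} - \left(-295 + W\right) = 295 + I^{2} - W$)
$X{\left(84,\sqrt{-217 - 310} \right)} + x = \left(295 + 84^{2} - \sqrt{-217 - 310}\right) + 23238 = \left(295 + 7056 - \sqrt{-527}\right) + 23238 = \left(295 + 7056 - i \sqrt{527}\right) + 23238 = \left(7351 - i \sqrt{527}\right) + 23238 = 30589 - i \sqrt{527}$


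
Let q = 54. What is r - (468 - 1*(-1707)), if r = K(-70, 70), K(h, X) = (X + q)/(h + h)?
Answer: -76156/35 ≈ -2175.9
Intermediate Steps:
K(h, X) = (54 + X)/(2*h) (K(h, X) = (X + 54)/(h + h) = (54 + X)/((2*h)) = (54 + X)*(1/(2*h)) = (54 + X)/(2*h))
r = -31/35 (r = (½)*(54 + 70)/(-70) = (½)*(-1/70)*124 = -31/35 ≈ -0.88571)
r - (468 - 1*(-1707)) = -31/35 - (468 - 1*(-1707)) = -31/35 - (468 + 1707) = -31/35 - 1*2175 = -31/35 - 2175 = -76156/35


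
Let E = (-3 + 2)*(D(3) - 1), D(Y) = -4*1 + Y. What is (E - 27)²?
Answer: 625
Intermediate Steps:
D(Y) = -4 + Y
E = 2 (E = (-3 + 2)*((-4 + 3) - 1) = -(-1 - 1) = -1*(-2) = 2)
(E - 27)² = (2 - 27)² = (-25)² = 625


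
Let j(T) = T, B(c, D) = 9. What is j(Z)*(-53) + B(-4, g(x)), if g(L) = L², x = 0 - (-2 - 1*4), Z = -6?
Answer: 327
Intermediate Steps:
x = 6 (x = 0 - (-2 - 4) = 0 - 1*(-6) = 0 + 6 = 6)
j(Z)*(-53) + B(-4, g(x)) = -6*(-53) + 9 = 318 + 9 = 327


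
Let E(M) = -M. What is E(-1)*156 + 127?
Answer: 283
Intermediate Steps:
E(-1)*156 + 127 = -1*(-1)*156 + 127 = 1*156 + 127 = 156 + 127 = 283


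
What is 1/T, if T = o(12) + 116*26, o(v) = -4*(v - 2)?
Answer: 1/2976 ≈ 0.00033602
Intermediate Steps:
o(v) = 8 - 4*v (o(v) = -4*(-2 + v) = 8 - 4*v)
T = 2976 (T = (8 - 4*12) + 116*26 = (8 - 48) + 3016 = -40 + 3016 = 2976)
1/T = 1/2976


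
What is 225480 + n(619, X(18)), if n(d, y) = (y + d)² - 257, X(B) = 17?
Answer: 629719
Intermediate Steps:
n(d, y) = -257 + (d + y)² (n(d, y) = (d + y)² - 257 = -257 + (d + y)²)
225480 + n(619, X(18)) = 225480 + (-257 + (619 + 17)²) = 225480 + (-257 + 636²) = 225480 + (-257 + 404496) = 225480 + 404239 = 629719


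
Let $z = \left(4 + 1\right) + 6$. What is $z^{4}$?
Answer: $14641$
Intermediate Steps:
$z = 11$ ($z = 5 + 6 = 11$)
$z^{4} = 11^{4} = 14641$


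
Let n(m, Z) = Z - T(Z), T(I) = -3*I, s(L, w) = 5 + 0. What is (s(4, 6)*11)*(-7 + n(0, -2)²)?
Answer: 3135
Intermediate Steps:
s(L, w) = 5
n(m, Z) = 4*Z (n(m, Z) = Z - (-3)*Z = Z + 3*Z = 4*Z)
(s(4, 6)*11)*(-7 + n(0, -2)²) = (5*11)*(-7 + (4*(-2))²) = 55*(-7 + (-8)²) = 55*(-7 + 64) = 55*57 = 3135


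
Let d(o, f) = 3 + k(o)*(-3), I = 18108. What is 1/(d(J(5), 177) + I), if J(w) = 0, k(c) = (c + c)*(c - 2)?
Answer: 1/18111 ≈ 5.5215e-5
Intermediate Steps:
k(c) = 2*c*(-2 + c) (k(c) = (2*c)*(-2 + c) = 2*c*(-2 + c))
d(o, f) = 3 - 6*o*(-2 + o) (d(o, f) = 3 + (2*o*(-2 + o))*(-3) = 3 - 6*o*(-2 + o))
1/(d(J(5), 177) + I) = 1/((3 - 6*0*(-2 + 0)) + 18108) = 1/((3 - 6*0*(-2)) + 18108) = 1/((3 + 0) + 18108) = 1/(3 + 18108) = 1/18111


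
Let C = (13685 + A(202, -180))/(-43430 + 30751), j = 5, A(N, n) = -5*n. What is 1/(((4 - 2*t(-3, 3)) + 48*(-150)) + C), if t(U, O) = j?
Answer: -12679/91379459 ≈ -0.00013875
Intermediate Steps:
t(U, O) = 5
C = -14585/12679 (C = (13685 - 5*(-180))/(-43430 + 30751) = (13685 + 900)/(-12679) = 14585*(-1/12679) = -14585/12679 ≈ -1.1503)
1/(((4 - 2*t(-3, 3)) + 48*(-150)) + C) = 1/(((4 - 2*5) + 48*(-150)) - 14585/12679) = 1/(((4 - 10) - 7200) - 14585/12679) = 1/((-6 - 7200) - 14585/12679) = 1/(-7206 - 14585/12679) = 1/(-91379459/12679) = -12679/91379459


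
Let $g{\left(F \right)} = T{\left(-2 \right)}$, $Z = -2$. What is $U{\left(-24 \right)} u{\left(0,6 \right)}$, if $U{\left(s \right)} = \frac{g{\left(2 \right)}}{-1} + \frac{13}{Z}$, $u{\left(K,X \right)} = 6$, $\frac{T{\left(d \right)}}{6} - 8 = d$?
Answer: $-255$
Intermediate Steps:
$T{\left(d \right)} = 48 + 6 d$
$g{\left(F \right)} = 36$ ($g{\left(F \right)} = 48 + 6 \left(-2\right) = 48 - 12 = 36$)
$U{\left(s \right)} = - \frac{85}{2}$ ($U{\left(s \right)} = \frac{36}{-1} + \frac{13}{-2} = 36 \left(-1\right) + 13 \left(- \frac{1}{2}\right) = -36 - \frac{13}{2} = - \frac{85}{2}$)
$U{\left(-24 \right)} u{\left(0,6 \right)} = \left(- \frac{85}{2}\right) 6 = -255$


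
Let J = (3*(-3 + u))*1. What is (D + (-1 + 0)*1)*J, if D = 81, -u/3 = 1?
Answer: -1440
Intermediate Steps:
u = -3 (u = -3*1 = -3)
J = -18 (J = (3*(-3 - 3))*1 = (3*(-6))*1 = -18*1 = -18)
(D + (-1 + 0)*1)*J = (81 + (-1 + 0)*1)*(-18) = (81 - 1*1)*(-18) = (81 - 1)*(-18) = 80*(-18) = -1440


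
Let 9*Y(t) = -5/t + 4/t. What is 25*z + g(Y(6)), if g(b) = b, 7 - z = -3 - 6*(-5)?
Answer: -27001/54 ≈ -500.02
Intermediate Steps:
z = -20 (z = 7 - (-3 - 6*(-5)) = 7 - (-3 + 30) = 7 - 1*27 = 7 - 27 = -20)
Y(t) = -1/(9*t) (Y(t) = (-5/t + 4/t)/9 = (-1/t)/9 = -1/(9*t))
25*z + g(Y(6)) = 25*(-20) - ⅑/6 = -500 - ⅑*⅙ = -500 - 1/54 = -27001/54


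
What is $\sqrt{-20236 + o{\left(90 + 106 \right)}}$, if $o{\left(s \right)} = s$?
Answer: $2 i \sqrt{5010} \approx 141.56 i$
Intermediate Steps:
$\sqrt{-20236 + o{\left(90 + 106 \right)}} = \sqrt{-20236 + \left(90 + 106\right)} = \sqrt{-20236 + 196} = \sqrt{-20040} = 2 i \sqrt{5010}$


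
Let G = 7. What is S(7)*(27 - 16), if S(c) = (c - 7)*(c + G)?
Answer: 0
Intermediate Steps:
S(c) = (-7 + c)*(7 + c) (S(c) = (c - 7)*(c + 7) = (-7 + c)*(7 + c))
S(7)*(27 - 16) = (-49 + 7²)*(27 - 16) = (-49 + 49)*11 = 0*11 = 0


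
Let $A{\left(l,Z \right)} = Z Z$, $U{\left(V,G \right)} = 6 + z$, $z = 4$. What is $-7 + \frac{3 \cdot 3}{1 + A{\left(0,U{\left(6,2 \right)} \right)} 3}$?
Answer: $- \frac{2098}{301} \approx -6.9701$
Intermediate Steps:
$U{\left(V,G \right)} = 10$ ($U{\left(V,G \right)} = 6 + 4 = 10$)
$A{\left(l,Z \right)} = Z^{2}$
$-7 + \frac{3 \cdot 3}{1 + A{\left(0,U{\left(6,2 \right)} \right)} 3} = -7 + \frac{3 \cdot 3}{1 + 10^{2} \cdot 3} = -7 + \frac{1}{1 + 100 \cdot 3} \cdot 9 = -7 + \frac{1}{1 + 300} \cdot 9 = -7 + \frac{1}{301} \cdot 9 = -7 + \frac{9}{301} = - \frac{2098}{301}$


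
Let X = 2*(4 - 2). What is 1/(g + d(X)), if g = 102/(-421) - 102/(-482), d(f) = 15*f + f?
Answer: 101461/6490393 ≈ 0.015632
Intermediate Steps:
X = 4 (X = 2*2 = 4)
d(f) = 16*f
g = -3111/101461 (g = 102*(-1/421) - 102*(-1/482) = -102/421 + 51/241 = -3111/101461 ≈ -0.030662)
1/(g + d(X)) = 1/(-3111/101461 + 16*4) = 1/(-3111/101461 + 64) = 1/(6490393/101461) = 101461/6490393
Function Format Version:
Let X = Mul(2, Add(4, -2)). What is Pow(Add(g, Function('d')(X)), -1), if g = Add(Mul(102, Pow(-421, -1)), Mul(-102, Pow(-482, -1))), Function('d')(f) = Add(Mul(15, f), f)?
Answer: Rational(101461, 6490393) ≈ 0.015632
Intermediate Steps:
X = 4 (X = Mul(2, 2) = 4)
Function('d')(f) = Mul(16, f)
g = Rational(-3111, 101461) (g = Add(Mul(102, Rational(-1, 421)), Mul(-102, Rational(-1, 482))) = Add(Rational(-102, 421), Rational(51, 241)) = Rational(-3111, 101461) ≈ -0.030662)
Pow(Add(g, Function('d')(X)), -1) = Pow(Add(Rational(-3111, 101461), Mul(16, 4)), -1) = Pow(Add(Rational(-3111, 101461), 64), -1) = Pow(Rational(6490393, 101461), -1) = Rational(101461, 6490393)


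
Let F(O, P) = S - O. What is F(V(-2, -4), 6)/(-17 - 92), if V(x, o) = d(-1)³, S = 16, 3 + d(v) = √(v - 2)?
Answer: -16/109 + 24*I*√3/109 ≈ -0.14679 + 0.38137*I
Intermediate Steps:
d(v) = -3 + √(-2 + v) (d(v) = -3 + √(v - 2) = -3 + √(-2 + v))
V(x, o) = (-3 + I*√3)³ (V(x, o) = (-3 + √(-2 - 1))³ = (-3 + √(-3))³ = (-3 + I*√3)³)
F(O, P) = 16 - O
F(V(-2, -4), 6)/(-17 - 92) = (16 - 24*I*√3)/(-17 - 92) = (16 - 24*I*√3)/(-109) = (16 - 24*I*√3)*(-1/109) = -16/109 + 24*I*√3/109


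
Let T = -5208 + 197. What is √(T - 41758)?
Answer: I*√46769 ≈ 216.26*I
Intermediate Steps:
T = -5011
√(T - 41758) = √(-5011 - 41758) = √(-46769) = I*√46769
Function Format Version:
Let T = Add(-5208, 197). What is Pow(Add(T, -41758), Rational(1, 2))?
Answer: Mul(I, Pow(46769, Rational(1, 2))) ≈ Mul(216.26, I)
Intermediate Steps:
T = -5011
Pow(Add(T, -41758), Rational(1, 2)) = Pow(Add(-5011, -41758), Rational(1, 2)) = Pow(-46769, Rational(1, 2)) = Mul(I, Pow(46769, Rational(1, 2)))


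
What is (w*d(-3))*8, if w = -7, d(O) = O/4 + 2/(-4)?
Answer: 70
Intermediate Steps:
d(O) = -1/2 + O/4 (d(O) = O*(1/4) + 2*(-1/4) = O/4 - 1/2 = -1/2 + O/4)
(w*d(-3))*8 = -7*(-1/2 + (1/4)*(-3))*8 = -7*(-1/2 - 3/4)*8 = -7*(-5/4)*8 = (35/4)*8 = 70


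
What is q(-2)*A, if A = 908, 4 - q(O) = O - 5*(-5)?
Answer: -17252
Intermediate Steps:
q(O) = -21 - O (q(O) = 4 - (O - 5*(-5)) = 4 - (O + 25) = 4 - (25 + O) = 4 + (-25 - O) = -21 - O)
q(-2)*A = (-21 - 1*(-2))*908 = (-21 + 2)*908 = -19*908 = -17252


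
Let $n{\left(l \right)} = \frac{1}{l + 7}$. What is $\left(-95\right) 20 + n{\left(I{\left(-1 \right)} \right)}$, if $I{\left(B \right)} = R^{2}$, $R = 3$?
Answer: $- \frac{30399}{16} \approx -1899.9$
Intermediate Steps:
$I{\left(B \right)} = 9$ ($I{\left(B \right)} = 3^{2} = 9$)
$n{\left(l \right)} = \frac{1}{7 + l}$
$\left(-95\right) 20 + n{\left(I{\left(-1 \right)} \right)} = \left(-95\right) 20 + \frac{1}{7 + 9} = -1900 + \frac{1}{16} = - \frac{30399}{16}$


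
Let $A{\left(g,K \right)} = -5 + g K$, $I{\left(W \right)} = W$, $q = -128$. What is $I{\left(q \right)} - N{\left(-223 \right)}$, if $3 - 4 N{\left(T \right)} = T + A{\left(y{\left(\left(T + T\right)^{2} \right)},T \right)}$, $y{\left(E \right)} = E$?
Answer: $- \frac{44359011}{4} \approx -1.109 \cdot 10^{7}$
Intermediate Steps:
$A{\left(g,K \right)} = -5 + K g$
$N{\left(T \right)} = 2 - T^{3} - \frac{T}{4}$ ($N{\left(T \right)} = \frac{3}{4} - \frac{T + \left(-5 + T \left(T + T\right)^{2}\right)}{4} = \frac{3}{4} - \frac{T + \left(-5 + T \left(2 T\right)^{2}\right)}{4} = \frac{3}{4} - \frac{T + \left(-5 + T 4 T^{2}\right)}{4} = \frac{3}{4} - \frac{T + \left(-5 + 4 T^{3}\right)}{4} = \frac{3}{4} - \frac{-5 + T + 4 T^{3}}{4} = \frac{3}{4} - \left(- \frac{5}{4} + T^{3} + \frac{T}{4}\right) = 2 - T^{3} - \frac{T}{4}$)
$I{\left(q \right)} - N{\left(-223 \right)} = -128 - \left(2 - \left(-223\right)^{3} - - \frac{223}{4}\right) = -128 - \left(2 - -11089567 + \frac{223}{4}\right) = -128 - \left(2 + 11089567 + \frac{223}{4}\right) = -128 - \frac{44358499}{4} = - \frac{44359011}{4}$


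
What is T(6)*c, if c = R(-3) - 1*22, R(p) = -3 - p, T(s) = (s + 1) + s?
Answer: -286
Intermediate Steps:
T(s) = 1 + 2*s (T(s) = (1 + s) + s = 1 + 2*s)
c = -22 (c = (-3 - 1*(-3)) - 1*22 = (-3 + 3) - 22 = 0 - 22 = -22)
T(6)*c = (1 + 2*6)*(-22) = (1 + 12)*(-22) = 13*(-22) = -286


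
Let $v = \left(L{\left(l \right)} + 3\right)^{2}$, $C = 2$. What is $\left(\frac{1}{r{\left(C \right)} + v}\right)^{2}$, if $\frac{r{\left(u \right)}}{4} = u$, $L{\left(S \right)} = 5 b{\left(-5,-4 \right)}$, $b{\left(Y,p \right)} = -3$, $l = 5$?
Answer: $\frac{1}{23104} \approx 4.3283 \cdot 10^{-5}$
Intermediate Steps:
$L{\left(S \right)} = -15$ ($L{\left(S \right)} = 5 \left(-3\right) = -15$)
$r{\left(u \right)} = 4 u$
$v = 144$ ($v = \left(-15 + 3\right)^{2} = \left(-12\right)^{2} = 144$)
$\left(\frac{1}{r{\left(C \right)} + v}\right)^{2} = \left(\frac{1}{4 \cdot 2 + 144}\right)^{2} = \left(\frac{1}{8 + 144}\right)^{2} = \left(\frac{1}{152}\right)^{2} = \frac{1}{23104}$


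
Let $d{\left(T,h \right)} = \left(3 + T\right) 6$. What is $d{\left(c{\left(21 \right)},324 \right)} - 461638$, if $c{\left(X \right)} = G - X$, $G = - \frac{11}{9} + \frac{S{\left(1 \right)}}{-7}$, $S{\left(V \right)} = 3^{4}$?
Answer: $- \frac{9698278}{21} \approx -4.6182 \cdot 10^{5}$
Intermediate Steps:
$S{\left(V \right)} = 81$
$G = - \frac{806}{63}$ ($G = - \frac{11}{9} + \frac{81}{-7} = \left(-11\right) \frac{1}{9} + 81 \left(- \frac{1}{7}\right) = - \frac{11}{9} - \frac{81}{7} = - \frac{806}{63} \approx -12.794$)
$c{\left(X \right)} = - \frac{806}{63} - X$
$d{\left(T,h \right)} = 18 + 6 T$
$d{\left(c{\left(21 \right)},324 \right)} - 461638 = \left(18 + 6 \left(- \frac{806}{63} - 21\right)\right) - 461638 = \left(18 + 6 \left(- \frac{2129}{63}\right)\right) - 461638 = \left(18 - \frac{4258}{21}\right) - 461638 = - \frac{3880}{21} - 461638 = - \frac{9698278}{21}$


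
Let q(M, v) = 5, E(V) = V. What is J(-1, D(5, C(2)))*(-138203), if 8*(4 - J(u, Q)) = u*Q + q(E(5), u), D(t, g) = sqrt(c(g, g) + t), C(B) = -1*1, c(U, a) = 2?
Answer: -3731481/8 - 138203*sqrt(7)/8 ≈ -5.1214e+5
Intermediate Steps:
C(B) = -1
D(t, g) = sqrt(2 + t)
J(u, Q) = 27/8 - Q*u/8 (J(u, Q) = 4 - (u*Q + 5)/8 = 4 - (Q*u + 5)/8 = 4 - (5 + Q*u)/8 = 4 + (-5/8 - Q*u/8) = 27/8 - Q*u/8)
J(-1, D(5, C(2)))*(-138203) = (27/8 - 1/8*sqrt(2 + 5)*(-1))*(-138203) = (27/8 - 1/8*sqrt(7)*(-1))*(-138203) = (27/8 + sqrt(7)/8)*(-138203) = -3731481/8 - 138203*sqrt(7)/8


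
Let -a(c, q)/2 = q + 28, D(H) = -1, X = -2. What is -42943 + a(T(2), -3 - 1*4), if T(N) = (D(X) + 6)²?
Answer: -42985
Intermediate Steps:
T(N) = 25 (T(N) = (-1 + 6)² = 5² = 25)
a(c, q) = -56 - 2*q (a(c, q) = -2*(q + 28) = -2*(28 + q) = -56 - 2*q)
-42943 + a(T(2), -3 - 1*4) = -42943 + (-56 - 2*(-3 - 1*4)) = -42943 + (-56 - 2*(-3 - 4)) = -42943 + (-56 - 2*(-7)) = -42943 + (-56 + 14) = -42943 - 42 = -42985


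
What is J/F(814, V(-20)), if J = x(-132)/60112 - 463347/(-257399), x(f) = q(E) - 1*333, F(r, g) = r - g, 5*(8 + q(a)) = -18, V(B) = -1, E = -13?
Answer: 138820075843/63051532403600 ≈ 0.0022017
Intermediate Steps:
q(a) = -58/5 (q(a) = -8 + (1/5)*(-18) = -8 - 18/5 = -58/5)
x(f) = -1723/5 (x(f) = -58/5 - 1*333 = -58/5 - 333 = -1723/5)
J = 138820075843/77363843440 (J = -1723/5/60112 - 463347/(-257399) = -1723/5*1/60112 - 463347*(-1/257399) = -1723/300560 + 463347/257399 = 138820075843/77363843440 ≈ 1.7944)
J/F(814, V(-20)) = 138820075843/(77363843440*(814 - 1*(-1))) = 138820075843/(77363843440*(814 + 1)) = (138820075843/77363843440)/815 = (138820075843/77363843440)*(1/815) = 138820075843/63051532403600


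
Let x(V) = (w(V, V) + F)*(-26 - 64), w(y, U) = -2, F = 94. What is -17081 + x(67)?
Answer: -25361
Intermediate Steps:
x(V) = -8280 (x(V) = (-2 + 94)*(-26 - 64) = 92*(-90) = -8280)
-17081 + x(67) = -17081 - 8280 = -25361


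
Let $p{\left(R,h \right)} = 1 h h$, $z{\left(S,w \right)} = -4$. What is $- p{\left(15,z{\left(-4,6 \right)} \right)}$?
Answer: $-16$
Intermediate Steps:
$p{\left(R,h \right)} = h^{2}$ ($p{\left(R,h \right)} = h h = h^{2}$)
$- p{\left(15,z{\left(-4,6 \right)} \right)} = - \left(-4\right)^{2} = \left(-1\right) 16 = -16$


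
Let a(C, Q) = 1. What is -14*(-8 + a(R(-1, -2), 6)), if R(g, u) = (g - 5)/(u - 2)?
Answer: 98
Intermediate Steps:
R(g, u) = (-5 + g)/(-2 + u)
-14*(-8 + a(R(-1, -2), 6)) = -14*(-8 + 1) = -14*(-7) = 98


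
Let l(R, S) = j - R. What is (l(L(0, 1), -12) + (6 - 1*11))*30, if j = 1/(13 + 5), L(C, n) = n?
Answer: -535/3 ≈ -178.33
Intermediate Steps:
j = 1/18 ≈ 0.055556
l(R, S) = 1/18 - R
(l(L(0, 1), -12) + (6 - 1*11))*30 = ((1/18 - 1*1) + (6 - 1*11))*30 = ((1/18 - 1) + (6 - 11))*30 = (-17/18 - 5)*30 = -107/18*30 = -535/3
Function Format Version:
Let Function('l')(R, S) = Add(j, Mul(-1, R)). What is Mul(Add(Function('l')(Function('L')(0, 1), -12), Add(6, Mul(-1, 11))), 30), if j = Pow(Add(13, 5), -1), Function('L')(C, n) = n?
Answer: Rational(-535, 3) ≈ -178.33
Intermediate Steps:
j = Rational(1, 18) (j = Pow(18, -1) = Rational(1, 18) ≈ 0.055556)
Function('l')(R, S) = Add(Rational(1, 18), Mul(-1, R))
Mul(Add(Function('l')(Function('L')(0, 1), -12), Add(6, Mul(-1, 11))), 30) = Mul(Add(Add(Rational(1, 18), Mul(-1, 1)), Add(6, Mul(-1, 11))), 30) = Mul(Add(Add(Rational(1, 18), -1), Add(6, -11)), 30) = Mul(Add(Rational(-17, 18), -5), 30) = Mul(Rational(-107, 18), 30) = Rational(-535, 3)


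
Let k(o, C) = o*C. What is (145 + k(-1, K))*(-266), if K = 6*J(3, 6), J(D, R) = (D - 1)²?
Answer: -32186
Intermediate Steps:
J(D, R) = (-1 + D)²
K = 24 (K = 6*(-1 + 3)² = 6*2² = 6*4 = 24)
k(o, C) = C*o
(145 + k(-1, K))*(-266) = (145 + 24*(-1))*(-266) = (145 - 24)*(-266) = 121*(-266) = -32186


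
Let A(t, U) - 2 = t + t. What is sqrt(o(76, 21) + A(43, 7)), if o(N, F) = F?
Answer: sqrt(109) ≈ 10.440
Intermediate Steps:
A(t, U) = 2 + 2*t (A(t, U) = 2 + (t + t) = 2 + 2*t)
sqrt(o(76, 21) + A(43, 7)) = sqrt(21 + (2 + 2*43)) = sqrt(21 + (2 + 86)) = sqrt(21 + 88) = sqrt(109)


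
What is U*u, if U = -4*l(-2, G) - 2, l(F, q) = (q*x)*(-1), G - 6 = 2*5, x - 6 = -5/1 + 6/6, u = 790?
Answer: 99540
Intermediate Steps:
x = 2 (x = 6 + (-5/1 + 6/6) = 6 + (-5*1 + 6*(⅙)) = 6 + (-5 + 1) = 6 - 4 = 2)
G = 16 (G = 6 + 2*5 = 6 + 10 = 16)
l(F, q) = -2*q (l(F, q) = (q*2)*(-1) = (2*q)*(-1) = -2*q)
U = 126 (U = -(-8)*16 - 2 = -4*(-32) - 2 = 128 - 2 = 126)
U*u = 126*790 = 99540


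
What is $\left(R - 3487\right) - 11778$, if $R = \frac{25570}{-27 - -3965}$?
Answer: $- \frac{30044000}{1969} \approx -15259.0$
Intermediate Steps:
$R = \frac{12785}{1969}$ ($R = \frac{25570}{-27 + 3965} = \frac{25570}{3938} = 25570 \cdot \frac{1}{3938} = \frac{12785}{1969} \approx 6.4931$)
$\left(R - 3487\right) - 11778 = \left(\frac{12785}{1969} - 3487\right) - 11778 = - \frac{6853118}{1969} - 11778 = - \frac{30044000}{1969}$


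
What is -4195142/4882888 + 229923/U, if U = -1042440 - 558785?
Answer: -3920027253287/3909301168900 ≈ -1.0027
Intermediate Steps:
U = -1601225
-4195142/4882888 + 229923/U = -4195142/4882888 + 229923/(-1601225) = -4195142*1/4882888 + 229923*(-1/1601225) = -2097571/2441444 - 229923/1601225 = -3920027253287/3909301168900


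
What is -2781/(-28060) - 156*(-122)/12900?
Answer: 9498547/6032900 ≈ 1.5745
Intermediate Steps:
-2781/(-28060) - 156*(-122)/12900 = -2781*(-1/28060) + 19032*(1/12900) = 2781/28060 + 1586/1075 = 9498547/6032900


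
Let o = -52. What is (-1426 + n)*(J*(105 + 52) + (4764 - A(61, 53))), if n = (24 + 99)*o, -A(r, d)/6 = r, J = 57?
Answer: -110125938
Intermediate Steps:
A(r, d) = -6*r
n = -6396 (n = (24 + 99)*(-52) = 123*(-52) = -6396)
(-1426 + n)*(J*(105 + 52) + (4764 - A(61, 53))) = (-1426 - 6396)*(57*(105 + 52) + (4764 - (-6)*61)) = -7822*(57*157 + (4764 - 1*(-366))) = -7822*(8949 + (4764 + 366)) = -7822*(8949 + 5130) = -7822*14079 = -110125938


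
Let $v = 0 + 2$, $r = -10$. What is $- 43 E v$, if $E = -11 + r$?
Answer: $1806$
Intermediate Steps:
$E = -21$ ($E = -11 - 10 = -21$)
$v = 2$
$- 43 E v = \left(-43\right) \left(-21\right) 2 = 903 \cdot 2 = 1806$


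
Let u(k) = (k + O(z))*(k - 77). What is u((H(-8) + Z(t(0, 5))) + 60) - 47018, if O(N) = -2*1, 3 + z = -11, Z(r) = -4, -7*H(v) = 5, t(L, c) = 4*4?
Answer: -2360578/49 ≈ -48175.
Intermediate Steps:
t(L, c) = 16
H(v) = -5/7 (H(v) = -1/7*5 = -5/7)
z = -14 (z = -3 - 11 = -14)
O(N) = -2
u(k) = (-77 + k)*(-2 + k) (u(k) = (k - 2)*(k - 77) = (-2 + k)*(-77 + k) = (-77 + k)*(-2 + k))
u((H(-8) + Z(t(0, 5))) + 60) - 47018 = (154 + ((-5/7 - 4) + 60)**2 - 79*((-5/7 - 4) + 60)) - 47018 = (154 + (-33/7 + 60)**2 - 79*(-33/7 + 60)) - 47018 = (154 + (387/7)**2 - 79*387/7) - 47018 = (154 + 149769/49 - 30573/7) - 47018 = -56696/49 - 47018 = -2360578/49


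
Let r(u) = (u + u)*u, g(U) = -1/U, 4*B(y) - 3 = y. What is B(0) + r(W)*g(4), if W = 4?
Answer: -29/4 ≈ -7.2500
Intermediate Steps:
B(y) = 3/4 + y/4
r(u) = 2*u**2 (r(u) = (2*u)*u = 2*u**2)
B(0) + r(W)*g(4) = (3/4 + (1/4)*0) + (2*4**2)*(-1/4) = (3/4 + 0) + (2*16)*(-1*1/4) = 3/4 + 32*(-1/4) = 3/4 - 8 = -29/4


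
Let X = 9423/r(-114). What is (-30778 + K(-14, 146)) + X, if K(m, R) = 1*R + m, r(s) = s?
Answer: -1167689/38 ≈ -30729.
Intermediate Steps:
X = -3141/38 (X = 9423/(-114) = 9423*(-1/114) = -3141/38 ≈ -82.658)
K(m, R) = R + m
(-30778 + K(-14, 146)) + X = (-30778 + (146 - 14)) - 3141/38 = (-30778 + 132) - 3141/38 = -30646 - 3141/38 = -1167689/38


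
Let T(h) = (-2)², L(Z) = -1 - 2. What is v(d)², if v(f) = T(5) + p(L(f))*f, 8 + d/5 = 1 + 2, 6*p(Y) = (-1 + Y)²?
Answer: 35344/9 ≈ 3927.1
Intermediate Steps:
L(Z) = -3
p(Y) = (-1 + Y)²/6
d = -25 (d = -40 + 5*(1 + 2) = -40 + 5*3 = -40 + 15 = -25)
T(h) = 4
v(f) = 4 + 8*f/3 (v(f) = 4 + ((-1 - 3)²/6)*f = 4 + ((⅙)*(-4)²)*f = 4 + ((⅙)*16)*f = 4 + 8*f/3)
v(d)² = (4 + (8/3)*(-25))² = (4 - 200/3)² = (-188/3)² = 35344/9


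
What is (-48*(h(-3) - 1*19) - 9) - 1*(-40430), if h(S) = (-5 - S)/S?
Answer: 41301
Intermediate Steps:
h(S) = (-5 - S)/S
(-48*(h(-3) - 1*19) - 9) - 1*(-40430) = (-48*((-5 - 1*(-3))/(-3) - 1*19) - 9) - 1*(-40430) = (-48*(-(-5 + 3)/3 - 19) - 9) + 40430 = (-48*(-⅓*(-2) - 19) - 9) + 40430 = (-48*(⅔ - 19) - 9) + 40430 = (-48*(-55/3) - 9) + 40430 = (880 - 9) + 40430 = 871 + 40430 = 41301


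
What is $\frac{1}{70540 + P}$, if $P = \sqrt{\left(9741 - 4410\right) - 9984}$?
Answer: $\frac{70540}{4975896253} - \frac{3 i \sqrt{517}}{4975896253} \approx 1.4176 \cdot 10^{-5} - 1.3709 \cdot 10^{-8} i$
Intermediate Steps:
$P = 3 i \sqrt{517}$ ($P = \sqrt{\left(9741 - 4410\right) - 9984} = \sqrt{5331 - 9984} = \sqrt{-4653} = 3 i \sqrt{517} \approx 68.213 i$)
$\frac{1}{70540 + P} = \frac{1}{70540 + 3 i \sqrt{517}}$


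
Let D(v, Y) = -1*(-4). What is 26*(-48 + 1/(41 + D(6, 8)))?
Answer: -56134/45 ≈ -1247.4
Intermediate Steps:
D(v, Y) = 4
26*(-48 + 1/(41 + D(6, 8))) = 26*(-48 + 1/(41 + 4)) = 26*(-48 + 1/45) = 26*(-2159/45) = -56134/45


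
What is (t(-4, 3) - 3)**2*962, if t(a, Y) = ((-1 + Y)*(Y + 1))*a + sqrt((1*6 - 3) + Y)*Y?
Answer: 1230398 - 202020*sqrt(6) ≈ 7.3555e+5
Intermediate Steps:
t(a, Y) = Y*sqrt(3 + Y) + a*(1 + Y)*(-1 + Y) (t(a, Y) = ((-1 + Y)*(1 + Y))*a + sqrt((6 - 3) + Y)*Y = ((1 + Y)*(-1 + Y))*a + sqrt(3 + Y)*Y = a*(1 + Y)*(-1 + Y) + Y*sqrt(3 + Y) = Y*sqrt(3 + Y) + a*(1 + Y)*(-1 + Y))
(t(-4, 3) - 3)**2*962 = ((-1*(-4) + 3*sqrt(3 + 3) - 4*3**2) - 3)**2*962 = ((4 + 3*sqrt(6) - 4*9) - 3)**2*962 = ((4 + 3*sqrt(6) - 36) - 3)**2*962 = ((-32 + 3*sqrt(6)) - 3)**2*962 = (-35 + 3*sqrt(6))**2*962 = 962*(-35 + 3*sqrt(6))**2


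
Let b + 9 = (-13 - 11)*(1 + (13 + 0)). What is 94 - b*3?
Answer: 1129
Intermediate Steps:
b = -345 (b = -9 + (-13 - 11)*(1 + (13 + 0)) = -9 - 24*(1 + 13) = -9 - 24*14 = -9 - 336 = -345)
94 - b*3 = 94 - (-345)*3 = 94 - 1*(-1035) = 94 + 1035 = 1129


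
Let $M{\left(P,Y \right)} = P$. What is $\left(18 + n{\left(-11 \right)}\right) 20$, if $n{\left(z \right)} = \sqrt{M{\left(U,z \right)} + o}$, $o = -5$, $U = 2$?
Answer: $360 + 20 i \sqrt{3} \approx 360.0 + 34.641 i$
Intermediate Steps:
$n{\left(z \right)} = i \sqrt{3}$ ($n{\left(z \right)} = \sqrt{2 - 5} = \sqrt{-3} = i \sqrt{3}$)
$\left(18 + n{\left(-11 \right)}\right) 20 = \left(18 + i \sqrt{3}\right) 20 = 360 + 20 i \sqrt{3}$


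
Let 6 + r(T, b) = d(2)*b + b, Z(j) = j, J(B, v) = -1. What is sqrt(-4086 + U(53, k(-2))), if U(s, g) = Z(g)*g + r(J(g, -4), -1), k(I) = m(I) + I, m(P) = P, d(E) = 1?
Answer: I*sqrt(4078) ≈ 63.859*I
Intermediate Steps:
r(T, b) = -6 + 2*b (r(T, b) = -6 + (1*b + b) = -6 + (b + b) = -6 + 2*b)
k(I) = 2*I (k(I) = I + I = 2*I)
U(s, g) = -8 + g**2 (U(s, g) = g*g + (-6 + 2*(-1)) = g**2 + (-6 - 2) = g**2 - 8 = -8 + g**2)
sqrt(-4086 + U(53, k(-2))) = sqrt(-4086 + (-8 + (2*(-2))**2)) = sqrt(-4086 + (-8 + (-4)**2)) = sqrt(-4086 + (-8 + 16)) = sqrt(-4086 + 8) = sqrt(-4078) = I*sqrt(4078)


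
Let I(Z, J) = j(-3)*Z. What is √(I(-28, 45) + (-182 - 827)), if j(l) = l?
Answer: 5*I*√37 ≈ 30.414*I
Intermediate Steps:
I(Z, J) = -3*Z
√(I(-28, 45) + (-182 - 827)) = √(-3*(-28) + (-182 - 827)) = √(84 - 1009) = √(-925) = 5*I*√37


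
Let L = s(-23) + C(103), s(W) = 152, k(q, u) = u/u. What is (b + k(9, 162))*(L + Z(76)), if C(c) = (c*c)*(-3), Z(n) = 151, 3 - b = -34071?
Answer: -1074180300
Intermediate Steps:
b = 34074 (b = 3 - 1*(-34071) = 3 + 34071 = 34074)
C(c) = -3*c² (C(c) = c²*(-3) = -3*c²)
k(q, u) = 1
L = -31675 (L = 152 - 3*103² = 152 - 3*10609 = 152 - 31827 = -31675)
(b + k(9, 162))*(L + Z(76)) = (34074 + 1)*(-31675 + 151) = 34075*(-31524) = -1074180300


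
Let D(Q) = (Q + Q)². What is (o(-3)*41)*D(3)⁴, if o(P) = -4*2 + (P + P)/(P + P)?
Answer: -482049792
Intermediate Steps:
D(Q) = 4*Q² (D(Q) = (2*Q)² = 4*Q²)
o(P) = -7 (o(P) = -8 + (2*P)/((2*P)) = -8 + (2*P)*(1/(2*P)) = -8 + 1 = -7)
(o(-3)*41)*D(3)⁴ = (-7*41)*(4*3²)⁴ = -287*(4*9)⁴ = -287*36⁴ = -287*1679616 = -482049792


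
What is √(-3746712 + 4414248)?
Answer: 4*√41721 ≈ 817.03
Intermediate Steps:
√(-3746712 + 4414248) = √667536 = 4*√41721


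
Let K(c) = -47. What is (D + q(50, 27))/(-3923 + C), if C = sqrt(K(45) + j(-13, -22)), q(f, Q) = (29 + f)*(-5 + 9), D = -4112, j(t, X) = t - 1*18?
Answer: 14891708/15390007 + 3796*I*sqrt(78)/15390007 ≈ 0.96762 + 0.0021784*I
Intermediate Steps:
j(t, X) = -18 + t (j(t, X) = t - 18 = -18 + t)
q(f, Q) = 116 + 4*f (q(f, Q) = (29 + f)*4 = 116 + 4*f)
C = I*sqrt(78) (C = sqrt(-47 + (-18 - 13)) = sqrt(-47 - 31) = sqrt(-78) = I*sqrt(78) ≈ 8.8318*I)
(D + q(50, 27))/(-3923 + C) = (-4112 + (116 + 4*50))/(-3923 + I*sqrt(78)) = (-4112 + (116 + 200))/(-3923 + I*sqrt(78)) = (-4112 + 316)/(-3923 + I*sqrt(78)) = -3796/(-3923 + I*sqrt(78))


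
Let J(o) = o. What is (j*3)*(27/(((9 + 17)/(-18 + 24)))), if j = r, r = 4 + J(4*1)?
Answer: 1944/13 ≈ 149.54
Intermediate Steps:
r = 8 (r = 4 + 4*1 = 4 + 4 = 8)
j = 8
(j*3)*(27/(((9 + 17)/(-18 + 24)))) = (8*3)*(27/(((9 + 17)/(-18 + 24)))) = 24*(27/((26/6))) = 24*(27/((26*(⅙)))) = 24*(27/(13/3)) = 24*(27*(3/13)) = 24*(81/13) = 1944/13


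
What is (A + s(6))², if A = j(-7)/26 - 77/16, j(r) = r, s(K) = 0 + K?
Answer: 36481/43264 ≈ 0.84322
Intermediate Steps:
s(K) = K
A = -1057/208 (A = -7/26 - 77/16 = -1057/208 ≈ -5.0817)
(A + s(6))² = (-1057/208 + 6)² = (191/208)² = 36481/43264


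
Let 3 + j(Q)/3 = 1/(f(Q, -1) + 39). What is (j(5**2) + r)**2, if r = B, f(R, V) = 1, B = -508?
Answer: 427538329/1600 ≈ 2.6721e+5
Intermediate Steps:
r = -508
j(Q) = -357/40 (j(Q) = -9 + 3/(1 + 39) = -9 + 3/40 = -357/40)
(j(5**2) + r)**2 = (-357/40 - 508)**2 = (-20677/40)**2 = 427538329/1600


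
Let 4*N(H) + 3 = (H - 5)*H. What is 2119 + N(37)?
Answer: 9657/4 ≈ 2414.3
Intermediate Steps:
N(H) = -¾ + H*(-5 + H)/4 (N(H) = -¾ + ((H - 5)*H)/4 = -¾ + ((-5 + H)*H)/4 = -¾ + (H*(-5 + H))/4 = -¾ + H*(-5 + H)/4)
2119 + N(37) = 2119 + (-¾ - 5/4*37 + (¼)*37²) = 2119 + (-¾ - 185/4 + (¼)*1369) = 2119 + (-¾ - 185/4 + 1369/4) = 2119 + 1181/4 = 9657/4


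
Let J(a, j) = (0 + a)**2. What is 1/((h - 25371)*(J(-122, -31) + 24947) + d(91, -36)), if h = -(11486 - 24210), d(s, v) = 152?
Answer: -1/503742505 ≈ -1.9851e-9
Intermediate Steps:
h = 12724 (h = -1*(-12724) = 12724)
J(a, j) = a**2
1/((h - 25371)*(J(-122, -31) + 24947) + d(91, -36)) = 1/((12724 - 25371)*((-122)**2 + 24947) + 152) = 1/(-12647*(14884 + 24947) + 152) = 1/(-12647*39831 + 152) = 1/(-503742657 + 152) = 1/(-503742505) = -1/503742505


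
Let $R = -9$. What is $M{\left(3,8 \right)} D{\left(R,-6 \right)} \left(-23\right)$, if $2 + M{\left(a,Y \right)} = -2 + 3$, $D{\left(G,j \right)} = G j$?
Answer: $1242$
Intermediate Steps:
$M{\left(a,Y \right)} = -1$ ($M{\left(a,Y \right)} = -2 + \left(-2 + 3\right) = -2 + 1 = -1$)
$M{\left(3,8 \right)} D{\left(R,-6 \right)} \left(-23\right) = - \left(-9\right) \left(-6\right) \left(-23\right) = \left(-1\right) 54 \left(-23\right) = \left(-54\right) \left(-23\right) = 1242$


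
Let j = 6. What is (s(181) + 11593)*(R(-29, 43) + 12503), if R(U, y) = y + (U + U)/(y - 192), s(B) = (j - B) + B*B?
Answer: 82588752748/149 ≈ 5.5429e+8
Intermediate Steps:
s(B) = 6 + B² - B (s(B) = (6 - B) + B*B = (6 - B) + B² = 6 + B² - B)
R(U, y) = y + 2*U/(-192 + y) (R(U, y) = y + (2*U)/(-192 + y) = y + 2*U/(-192 + y))
(s(181) + 11593)*(R(-29, 43) + 12503) = ((6 + 181² - 1*181) + 11593)*((43² - 192*43 + 2*(-29))/(-192 + 43) + 12503) = ((6 + 32761 - 181) + 11593)*((1849 - 8256 - 58)/(-149) + 12503) = (32586 + 11593)*(-1/149*(-6465) + 12503) = 44179*(6465/149 + 12503) = 44179*(1869412/149) = 82588752748/149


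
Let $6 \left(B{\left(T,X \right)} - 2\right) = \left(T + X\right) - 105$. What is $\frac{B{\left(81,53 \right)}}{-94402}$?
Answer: $- \frac{41}{566412} \approx -7.2385 \cdot 10^{-5}$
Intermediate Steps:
$B{\left(T,X \right)} = - \frac{31}{2} + \frac{T}{6} + \frac{X}{6}$ ($B{\left(T,X \right)} = 2 + \frac{\left(T + X\right) - 105}{6} = 2 + \frac{-105 + T + X}{6} = 2 + \left(- \frac{35}{2} + \frac{T}{6} + \frac{X}{6}\right) = - \frac{31}{2} + \frac{T}{6} + \frac{X}{6}$)
$\frac{B{\left(81,53 \right)}}{-94402} = \frac{- \frac{31}{2} + \frac{1}{6} \cdot 81 + \frac{1}{6} \cdot 53}{-94402} = \left(- \frac{31}{2} + \frac{27}{2} + \frac{53}{6}\right) \left(- \frac{1}{94402}\right) = \frac{41}{6} \left(- \frac{1}{94402}\right) = - \frac{41}{566412}$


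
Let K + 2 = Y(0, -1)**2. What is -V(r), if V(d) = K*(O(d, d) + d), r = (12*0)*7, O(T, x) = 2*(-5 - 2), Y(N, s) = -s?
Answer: -14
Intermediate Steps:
O(T, x) = -14 (O(T, x) = 2*(-7) = -14)
r = 0 (r = 0*7 = 0)
K = -1 (K = -2 + (-1*(-1))**2 = -2 + 1**2 = -2 + 1 = -1)
V(d) = 14 - d (V(d) = -(-14 + d) = 14 - d)
-V(r) = -(14 - 1*0) = -(14 + 0) = -1*14 = -14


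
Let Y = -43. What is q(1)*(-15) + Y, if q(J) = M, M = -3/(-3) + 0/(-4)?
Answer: -58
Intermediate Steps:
M = 1 (M = -3*(-⅓) + 0*(-¼) = 1 + 0 = 1)
q(J) = 1
q(1)*(-15) + Y = 1*(-15) - 43 = -15 - 43 = -58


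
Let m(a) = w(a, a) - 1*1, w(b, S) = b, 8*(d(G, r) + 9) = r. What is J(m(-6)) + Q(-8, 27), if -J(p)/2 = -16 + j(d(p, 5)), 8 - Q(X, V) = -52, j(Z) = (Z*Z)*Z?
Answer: 324315/256 ≈ 1266.9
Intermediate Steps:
d(G, r) = -9 + r/8
j(Z) = Z³ (j(Z) = Z²*Z = Z³)
Q(X, V) = 60 (Q(X, V) = 8 - 1*(-52) = 8 + 52 = 60)
m(a) = -1 + a (m(a) = a - 1*1 = a - 1 = -1 + a)
J(p) = 308955/256 (J(p) = -2*(-16 + (-9 + (⅛)*5)³) = -2*(-16 + (-9 + 5/8)³) = -2*(-16 + (-67/8)³) = -2*(-16 - 300763/512) = -2*(-308955/512) = 308955/256)
J(m(-6)) + Q(-8, 27) = 308955/256 + 60 = 324315/256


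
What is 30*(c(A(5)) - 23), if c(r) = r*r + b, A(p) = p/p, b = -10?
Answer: -960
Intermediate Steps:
A(p) = 1
c(r) = -10 + r² (c(r) = r*r - 10 = r² - 10 = -10 + r²)
30*(c(A(5)) - 23) = 30*((-10 + 1²) - 23) = 30*((-10 + 1) - 23) = 30*(-9 - 23) = 30*(-32) = -960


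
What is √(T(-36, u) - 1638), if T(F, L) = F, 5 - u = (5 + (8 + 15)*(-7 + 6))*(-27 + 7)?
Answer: 3*I*√186 ≈ 40.915*I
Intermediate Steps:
u = -355 (u = 5 - (5 + (8 + 15)*(-7 + 6))*(-27 + 7) = 5 - (5 + 23*(-1))*(-20) = 5 - (5 - 23)*(-20) = 5 - (-18)*(-20) = 5 - 1*360 = 5 - 360 = -355)
√(T(-36, u) - 1638) = √(-36 - 1638) = √(-1674) = 3*I*√186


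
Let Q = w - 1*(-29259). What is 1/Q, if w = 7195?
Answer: 1/36454 ≈ 2.7432e-5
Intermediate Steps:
Q = 36454 (Q = 7195 - 1*(-29259) = 7195 + 29259 = 36454)
1/Q = 1/36454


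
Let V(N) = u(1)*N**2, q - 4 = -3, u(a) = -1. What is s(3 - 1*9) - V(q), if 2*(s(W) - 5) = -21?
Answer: -9/2 ≈ -4.5000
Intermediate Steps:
s(W) = -11/2 (s(W) = 5 + (1/2)*(-21) = 5 - 21/2 = -11/2)
q = 1 (q = 4 - 3 = 1)
V(N) = -N**2
s(3 - 1*9) - V(q) = -11/2 - (-1)*1**2 = -11/2 - (-1) = -11/2 - 1*(-1) = -11/2 + 1 = -9/2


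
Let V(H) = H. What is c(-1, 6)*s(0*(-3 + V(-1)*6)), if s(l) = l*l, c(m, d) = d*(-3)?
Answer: 0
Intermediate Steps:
c(m, d) = -3*d
s(l) = l²
c(-1, 6)*s(0*(-3 + V(-1)*6)) = (-3*6)*(0*(-3 - 1*6))² = -18*(0*(-3 - 6))² = -18*(0*(-9))² = -18*0² = -18*0 = 0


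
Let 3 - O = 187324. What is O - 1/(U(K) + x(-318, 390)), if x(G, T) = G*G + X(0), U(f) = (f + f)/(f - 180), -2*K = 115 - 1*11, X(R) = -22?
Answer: -549219739720/2931971 ≈ -1.8732e+5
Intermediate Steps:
O = -187321 (O = 3 - 1*187324 = 3 - 187324 = -187321)
K = -52 (K = -(115 - 1*11)/2 = -(115 - 11)/2 = -1/2*104 = -52)
U(f) = 2*f/(-180 + f) (U(f) = (2*f)/(-180 + f) = 2*f/(-180 + f))
x(G, T) = -22 + G**2 (x(G, T) = G*G - 22 = G**2 - 22 = -22 + G**2)
O - 1/(U(K) + x(-318, 390)) = -187321 - 1/(2*(-52)/(-180 - 52) + (-22 + (-318)**2)) = -187321 - 1/(2*(-52)/(-232) + (-22 + 101124)) = -187321 - 1/(2*(-52)*(-1/232) + 101102) = -187321 - 1/(13/29 + 101102) = -187321 - 1/2931971/29 = -187321 - 1*29/2931971 = -187321 - 29/2931971 = -549219739720/2931971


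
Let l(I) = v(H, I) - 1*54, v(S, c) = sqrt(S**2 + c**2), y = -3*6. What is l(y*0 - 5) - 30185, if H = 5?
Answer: -30239 + 5*sqrt(2) ≈ -30232.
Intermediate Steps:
y = -18
l(I) = -54 + sqrt(25 + I**2) (l(I) = sqrt(5**2 + I**2) - 1*54 = sqrt(25 + I**2) - 54 = -54 + sqrt(25 + I**2))
l(y*0 - 5) - 30185 = (-54 + sqrt(25 + (-18*0 - 5)**2)) - 30185 = (-54 + sqrt(25 + (0 - 5)**2)) - 30185 = (-54 + sqrt(25 + (-5)**2)) - 30185 = (-54 + sqrt(25 + 25)) - 30185 = (-54 + sqrt(50)) - 30185 = (-54 + 5*sqrt(2)) - 30185 = -30239 + 5*sqrt(2)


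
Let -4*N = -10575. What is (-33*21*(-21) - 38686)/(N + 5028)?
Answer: -96532/30687 ≈ -3.1457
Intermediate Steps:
N = 10575/4 (N = -¼*(-10575) = 10575/4 ≈ 2643.8)
(-33*21*(-21) - 38686)/(N + 5028) = (-33*21*(-21) - 38686)/(10575/4 + 5028) = (-693*(-21) - 38686)/(30687/4) = (14553 - 38686)*(4/30687) = -24133*4/30687 = -96532/30687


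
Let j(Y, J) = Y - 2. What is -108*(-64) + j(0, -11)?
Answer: 6910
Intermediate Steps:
j(Y, J) = -2 + Y
-108*(-64) + j(0, -11) = -108*(-64) + (-2 + 0) = 6912 - 2 = 6910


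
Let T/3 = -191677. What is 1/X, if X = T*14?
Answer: -1/8050434 ≈ -1.2422e-7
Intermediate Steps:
T = -575031 (T = 3*(-191677) = -575031)
X = -8050434 (X = -575031*14 = -8050434)
1/X = 1/(-8050434) = -1/8050434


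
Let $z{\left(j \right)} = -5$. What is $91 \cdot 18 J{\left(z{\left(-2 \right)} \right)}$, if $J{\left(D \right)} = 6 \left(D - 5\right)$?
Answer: $-98280$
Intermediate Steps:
$J{\left(D \right)} = -30 + 6 D$ ($J{\left(D \right)} = 6 \left(-5 + D\right) = -30 + 6 D$)
$91 \cdot 18 J{\left(z{\left(-2 \right)} \right)} = 91 \cdot 18 \left(-30 + 6 \left(-5\right)\right) = 1638 \left(-30 - 30\right) = 1638 \left(-60\right) = -98280$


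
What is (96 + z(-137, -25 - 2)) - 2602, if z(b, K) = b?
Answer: -2643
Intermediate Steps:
(96 + z(-137, -25 - 2)) - 2602 = (96 - 137) - 2602 = -41 - 2602 = -2643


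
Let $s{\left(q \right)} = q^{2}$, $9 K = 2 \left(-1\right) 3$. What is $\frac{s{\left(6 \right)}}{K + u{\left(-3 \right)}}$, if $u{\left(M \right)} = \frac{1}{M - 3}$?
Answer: $- \frac{216}{5} \approx -43.2$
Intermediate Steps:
$u{\left(M \right)} = \frac{1}{-3 + M}$
$K = - \frac{2}{3}$ ($K = \frac{2 \left(-1\right) 3}{9} = \frac{\left(-2\right) 3}{9} = \frac{1}{9} \left(-6\right) = - \frac{2}{3} \approx -0.66667$)
$\frac{s{\left(6 \right)}}{K + u{\left(-3 \right)}} = \frac{6^{2}}{- \frac{2}{3} + \frac{1}{-3 - 3}} = \frac{1}{- \frac{2}{3} + \frac{1}{-6}} \cdot 36 = \frac{1}{- \frac{2}{3} - \frac{1}{6}} \cdot 36 = \frac{1}{- \frac{5}{6}} \cdot 36 = \left(- \frac{6}{5}\right) 36 = - \frac{216}{5}$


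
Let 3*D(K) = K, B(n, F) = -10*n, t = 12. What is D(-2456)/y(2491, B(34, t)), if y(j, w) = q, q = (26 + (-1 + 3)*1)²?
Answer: -307/294 ≈ -1.0442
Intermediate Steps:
D(K) = K/3
q = 784 (q = (26 + 2*1)² = (26 + 2)² = 28² = 784)
y(j, w) = 784
D(-2456)/y(2491, B(34, t)) = ((⅓)*(-2456))/784 = -2456/3*1/784 = -307/294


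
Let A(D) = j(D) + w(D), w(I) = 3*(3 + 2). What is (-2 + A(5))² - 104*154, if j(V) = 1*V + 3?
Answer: -15575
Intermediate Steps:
w(I) = 15 (w(I) = 3*5 = 15)
j(V) = 3 + V (j(V) = V + 3 = 3 + V)
A(D) = 18 + D (A(D) = (3 + D) + 15 = 18 + D)
(-2 + A(5))² - 104*154 = (-2 + (18 + 5))² - 104*154 = (-2 + 23)² - 16016 = 21² - 16016 = 441 - 16016 = -15575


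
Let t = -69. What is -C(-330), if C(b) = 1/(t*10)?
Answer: 1/690 ≈ 0.0014493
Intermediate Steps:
C(b) = -1/690 (C(b) = 1/(-69*10) = 1/(-690) = -1/690)
-C(-330) = -1*(-1/690) = 1/690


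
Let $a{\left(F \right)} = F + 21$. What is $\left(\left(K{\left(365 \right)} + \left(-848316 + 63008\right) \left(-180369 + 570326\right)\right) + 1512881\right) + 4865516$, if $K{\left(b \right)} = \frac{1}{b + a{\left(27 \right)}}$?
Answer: $- \frac{126472978997266}{413} \approx -3.0623 \cdot 10^{11}$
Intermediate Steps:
$a{\left(F \right)} = 21 + F$
$K{\left(b \right)} = \frac{1}{48 + b}$ ($K{\left(b \right)} = \frac{1}{b + \left(21 + 27\right)} = \frac{1}{b + 48} = \frac{1}{48 + b}$)
$\left(\left(K{\left(365 \right)} + \left(-848316 + 63008\right) \left(-180369 + 570326\right)\right) + 1512881\right) + 4865516 = \left(\left(\frac{1}{48 + 365} + \left(-848316 + 63008\right) \left(-180369 + 570326\right)\right) + 1512881\right) + 4865516 = \left(\left(\frac{1}{413} - 306236351756\right) + 1512881\right) + 4865516 = \left(- \frac{126475613275227}{413} + 1512881\right) + 4865516 = - \frac{126474988455374}{413} + 4865516 = - \frac{126472978997266}{413}$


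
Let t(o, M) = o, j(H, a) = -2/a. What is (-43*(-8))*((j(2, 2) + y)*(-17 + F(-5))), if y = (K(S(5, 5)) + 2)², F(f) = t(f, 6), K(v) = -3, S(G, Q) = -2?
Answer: 0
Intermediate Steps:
F(f) = f
y = 1 (y = (-3 + 2)² = (-1)² = 1)
(-43*(-8))*((j(2, 2) + y)*(-17 + F(-5))) = (-43*(-8))*((-2/2 + 1)*(-17 - 5)) = 344*((-2*½ + 1)*(-22)) = 344*((-1 + 1)*(-22)) = 344*(0*(-22)) = 344*0 = 0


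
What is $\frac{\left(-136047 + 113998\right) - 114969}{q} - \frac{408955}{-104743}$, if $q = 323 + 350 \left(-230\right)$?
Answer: $\frac{47140461409}{8397979511} \approx 5.6133$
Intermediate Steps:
$q = -80177$ ($q = 323 - 80500 = -80177$)
$\frac{\left(-136047 + 113998\right) - 114969}{q} - \frac{408955}{-104743} = \frac{\left(-136047 + 113998\right) - 114969}{-80177} - \frac{408955}{-104743} = \left(-22049 - 114969\right) \left(- \frac{1}{80177}\right) - - \frac{408955}{104743} = \left(-137018\right) \left(- \frac{1}{80177}\right) + \frac{408955}{104743} = \frac{137018}{80177} + \frac{408955}{104743} = \frac{47140461409}{8397979511}$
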